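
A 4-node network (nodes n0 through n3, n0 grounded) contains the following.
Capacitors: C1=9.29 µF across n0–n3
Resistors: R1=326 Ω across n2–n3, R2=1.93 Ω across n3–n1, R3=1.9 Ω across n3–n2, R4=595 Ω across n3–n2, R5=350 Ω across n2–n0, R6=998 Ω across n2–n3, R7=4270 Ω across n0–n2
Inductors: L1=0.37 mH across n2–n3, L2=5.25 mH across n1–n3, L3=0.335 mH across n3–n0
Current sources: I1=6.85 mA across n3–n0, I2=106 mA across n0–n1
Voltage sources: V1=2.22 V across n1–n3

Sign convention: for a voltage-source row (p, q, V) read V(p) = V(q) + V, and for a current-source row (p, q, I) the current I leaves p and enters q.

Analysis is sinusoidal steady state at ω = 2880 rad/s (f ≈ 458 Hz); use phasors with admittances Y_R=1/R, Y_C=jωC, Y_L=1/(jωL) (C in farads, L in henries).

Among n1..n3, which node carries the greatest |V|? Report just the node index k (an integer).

1

MNA unknowns: 3 node voltages V₁..V_3 plus 1 source current (V1)
C1: Y=0.000+0.02676j on G[0,3]
R1: Y=0.003067+0.000j on G[2,3]
L1: Y=0.000-0.9384j on G[2,3]
L2: Y=0.000-0.06614j on G[1,3]
R2: Y=0.5181+0.000j on G[3,1]
R3: Y=0.5263+0.000j on G[3,2]
R4: Y=0.001681+0.000j on G[3,2]
R5: Y=0.002857+0.000j on G[2,0]
I1: z[3]−=0.00685, z[0]+=0.00685
I2: z[0]−=0.106, z[1]+=0.106
L3: Y=0.000-1.036j on G[3,0]
R6: Y=0.001002+0.000j on G[2,3]
R7: Y=0.0002342+0.000j on G[0,2]
V1: row V1−V3=2.22, i_V1 at 1,3
solve → V1=2.220+0.09819j, V2=0.0005439+0.09805j, V3=0.0003002+0.09819j
aux → i_V1=-1.044+0.1468j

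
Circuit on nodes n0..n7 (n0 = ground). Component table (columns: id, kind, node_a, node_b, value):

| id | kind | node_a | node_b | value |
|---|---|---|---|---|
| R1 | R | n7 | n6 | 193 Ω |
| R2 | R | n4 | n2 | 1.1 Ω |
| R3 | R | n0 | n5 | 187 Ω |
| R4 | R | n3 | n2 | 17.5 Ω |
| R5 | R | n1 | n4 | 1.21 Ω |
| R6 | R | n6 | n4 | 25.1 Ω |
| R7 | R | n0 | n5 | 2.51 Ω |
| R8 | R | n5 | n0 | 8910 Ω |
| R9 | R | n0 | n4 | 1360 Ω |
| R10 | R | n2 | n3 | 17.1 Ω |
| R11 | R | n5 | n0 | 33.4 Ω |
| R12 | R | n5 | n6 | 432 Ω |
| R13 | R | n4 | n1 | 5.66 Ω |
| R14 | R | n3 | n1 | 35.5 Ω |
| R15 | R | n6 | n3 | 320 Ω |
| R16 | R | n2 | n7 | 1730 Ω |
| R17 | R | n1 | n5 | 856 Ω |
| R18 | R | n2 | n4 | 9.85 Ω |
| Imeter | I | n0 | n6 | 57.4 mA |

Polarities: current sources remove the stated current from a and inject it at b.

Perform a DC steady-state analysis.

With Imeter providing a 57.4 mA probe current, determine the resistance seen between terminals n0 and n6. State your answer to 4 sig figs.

MNA unknowns: 7 node voltages V₁..V_7
R1: Y=0.005181 on G[7,6]
R2: Y=0.9091 on G[4,2]
R3: Y=0.005348 on G[0,5]
R4: Y=0.05714 on G[3,2]
R5: Y=0.8264 on G[1,4]
R6: Y=0.03984 on G[6,4]
R7: Y=0.3984 on G[0,5]
R8: Y=0.0001122 on G[5,0]
R9: Y=0.0007353 on G[0,4]
R10: Y=0.05848 on G[2,3]
R11: Y=0.02994 on G[5,0]
R12: Y=0.002315 on G[5,6]
R13: Y=0.1767 on G[4,1]
R14: Y=0.02817 on G[3,1]
R15: Y=0.003125 on G[6,3]
R16: Y=0.0005780 on G[2,7]
R17: Y=0.001168 on G[1,5]
R18: Y=0.1015 on G[2,4]
Imeter: z[0]−=0.0574, z[6]+=0.0574
solve → V1=13.37, V2=13.38, V3=13.39, V4=13.38, V5=0.1096, V6=13.97, V7=13.91

R_eq = 243.3 Ω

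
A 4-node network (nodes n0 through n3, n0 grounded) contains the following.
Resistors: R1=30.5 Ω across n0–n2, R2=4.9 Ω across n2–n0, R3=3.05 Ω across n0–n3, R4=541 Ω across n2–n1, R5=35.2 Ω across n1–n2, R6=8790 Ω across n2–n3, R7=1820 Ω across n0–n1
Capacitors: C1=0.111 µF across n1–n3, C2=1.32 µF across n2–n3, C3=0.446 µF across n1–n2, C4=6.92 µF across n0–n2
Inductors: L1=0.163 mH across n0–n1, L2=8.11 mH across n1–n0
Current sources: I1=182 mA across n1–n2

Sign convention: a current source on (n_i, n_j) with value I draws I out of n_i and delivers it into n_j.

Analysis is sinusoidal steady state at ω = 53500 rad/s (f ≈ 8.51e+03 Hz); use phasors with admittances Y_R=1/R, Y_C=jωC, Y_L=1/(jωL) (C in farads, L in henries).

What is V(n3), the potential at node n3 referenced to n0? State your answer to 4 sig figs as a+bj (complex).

0.1130-0.01415j V

MNA unknowns: 3 node voltages V₁..V_3
R1: Y=0.03279+0.000j on G[0,2]
R2: Y=0.2041+0.000j on G[2,0]
C1: Y=0.000+0.005939j on G[1,3]
R3: Y=0.3279+0.000j on G[0,3]
C2: Y=0.000+0.07062j on G[2,3]
R4: Y=0.001848+0.000j on G[2,1]
R5: Y=0.02841+0.000j on G[1,2]
L1: Y=0.000-0.1147j on G[0,1]
C3: Y=0.000+0.02386j on G[1,2]
L2: Y=0.000-0.002305j on G[1,0]
R6: Y=0.0001138+0.000j on G[2,3]
R7: Y=0.0005495+0.000j on G[0,1]
C4: Y=0.000+0.3702j on G[0,2]
I1: z[1]−=0.182, z[2]+=0.182
solve → V1=-0.5213-1.760j, V2=0.1013-0.3920j, V3=0.1130-0.01415j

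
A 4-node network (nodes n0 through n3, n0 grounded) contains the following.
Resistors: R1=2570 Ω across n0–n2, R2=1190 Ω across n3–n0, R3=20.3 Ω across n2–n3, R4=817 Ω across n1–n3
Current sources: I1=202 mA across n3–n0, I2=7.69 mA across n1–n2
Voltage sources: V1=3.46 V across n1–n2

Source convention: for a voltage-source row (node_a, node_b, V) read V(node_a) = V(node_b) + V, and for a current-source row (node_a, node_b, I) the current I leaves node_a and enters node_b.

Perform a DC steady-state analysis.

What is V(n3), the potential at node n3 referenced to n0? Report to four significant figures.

-164.7 V

MNA unknowns: 3 node voltages V₁..V_3 plus 1 source current (V1)
R1: Y=0.0003891 on G[0,2]
I1: z[3]−=0.202, z[0]+=0.202
R2: Y=0.0008403 on G[3,0]
I2: z[1]−=0.00769, z[2]+=0.00769
R3: Y=0.04926 on G[2,3]
R4: Y=0.001224 on G[1,3]
V1: row V1−V2=3.46, i_V1 at 1,2
solve → V1=-160.0, V2=-163.5, V3=-164.7
aux → i_V1=-0.01336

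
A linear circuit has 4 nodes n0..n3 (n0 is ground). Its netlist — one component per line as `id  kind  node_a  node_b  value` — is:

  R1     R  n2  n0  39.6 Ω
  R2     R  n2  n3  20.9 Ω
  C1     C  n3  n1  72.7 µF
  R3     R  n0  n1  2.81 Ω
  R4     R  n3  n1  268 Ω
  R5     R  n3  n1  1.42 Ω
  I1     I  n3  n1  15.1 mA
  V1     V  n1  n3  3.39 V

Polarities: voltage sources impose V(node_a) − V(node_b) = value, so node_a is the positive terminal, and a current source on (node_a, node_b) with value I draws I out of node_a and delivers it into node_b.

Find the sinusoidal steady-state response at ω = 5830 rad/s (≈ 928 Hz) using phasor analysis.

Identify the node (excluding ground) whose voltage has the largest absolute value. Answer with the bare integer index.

3

Element admittances at ω=5830 rad/s:
  Y(R1) = 0.02525+0.000j S between n2,n0
  Y(R2) = 0.04785+0.000j S between n2,n3
  Y(C1) = 0.000+0.4238j S between n3,n1
  Y(R3) = 0.3559+0.000j S between n0,n1
  Y(R4) = 0.003731+0.000j S between n3,n1
  Y(R5) = 0.7042+0.000j S between n3,n1
  I1: injects 0.0151 A into n1 (from n3)
  V1: constraint V(n1)−V(n3) = 3.39
Assemble and solve the 4×4 MNA system:
  V(n1)=0.1505+0.000j  V(n2)=-2.120+0.000j  V(n3)=-3.240+0.000j
  i(V1)=-2.438-1.437j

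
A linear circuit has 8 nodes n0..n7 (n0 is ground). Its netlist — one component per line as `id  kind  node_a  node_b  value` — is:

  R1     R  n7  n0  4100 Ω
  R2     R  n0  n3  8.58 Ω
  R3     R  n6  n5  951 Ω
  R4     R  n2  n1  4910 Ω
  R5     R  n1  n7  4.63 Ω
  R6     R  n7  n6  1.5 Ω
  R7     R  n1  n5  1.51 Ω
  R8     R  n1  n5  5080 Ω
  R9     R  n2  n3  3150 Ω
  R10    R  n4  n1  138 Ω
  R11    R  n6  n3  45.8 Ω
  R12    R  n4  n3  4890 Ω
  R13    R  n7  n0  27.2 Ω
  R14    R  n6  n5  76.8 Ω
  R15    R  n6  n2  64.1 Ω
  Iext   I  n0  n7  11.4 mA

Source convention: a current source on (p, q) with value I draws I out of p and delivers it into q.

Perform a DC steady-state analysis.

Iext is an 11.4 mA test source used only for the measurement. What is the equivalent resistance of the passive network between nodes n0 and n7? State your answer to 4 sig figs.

MNA unknowns: 7 node voltages V₁..V_7
R1: Y=0.0002439 on G[7,0]
R2: Y=0.1166 on G[0,3]
R3: Y=0.001052 on G[6,5]
R4: Y=0.0002037 on G[2,1]
R5: Y=0.2160 on G[1,7]
R6: Y=0.6667 on G[7,6]
R7: Y=0.6623 on G[1,5]
R8: Y=0.0001969 on G[1,5]
R9: Y=0.0003175 on G[2,3]
R10: Y=0.007246 on G[4,1]
R11: Y=0.02183 on G[6,3]
R12: Y=0.0002045 on G[4,3]
R13: Y=0.03676 on G[7,0]
R14: Y=0.01302 on G[6,5]
R15: Y=0.01560 on G[6,2]
Iext: z[0]−=0.0114, z[7]+=0.0114
solve → V1=0.2058, V2=0.1975, V3=0.03231, V4=0.2010, V5=0.2057, V6=0.2008, V7=0.2063

R_eq = 18.10 Ω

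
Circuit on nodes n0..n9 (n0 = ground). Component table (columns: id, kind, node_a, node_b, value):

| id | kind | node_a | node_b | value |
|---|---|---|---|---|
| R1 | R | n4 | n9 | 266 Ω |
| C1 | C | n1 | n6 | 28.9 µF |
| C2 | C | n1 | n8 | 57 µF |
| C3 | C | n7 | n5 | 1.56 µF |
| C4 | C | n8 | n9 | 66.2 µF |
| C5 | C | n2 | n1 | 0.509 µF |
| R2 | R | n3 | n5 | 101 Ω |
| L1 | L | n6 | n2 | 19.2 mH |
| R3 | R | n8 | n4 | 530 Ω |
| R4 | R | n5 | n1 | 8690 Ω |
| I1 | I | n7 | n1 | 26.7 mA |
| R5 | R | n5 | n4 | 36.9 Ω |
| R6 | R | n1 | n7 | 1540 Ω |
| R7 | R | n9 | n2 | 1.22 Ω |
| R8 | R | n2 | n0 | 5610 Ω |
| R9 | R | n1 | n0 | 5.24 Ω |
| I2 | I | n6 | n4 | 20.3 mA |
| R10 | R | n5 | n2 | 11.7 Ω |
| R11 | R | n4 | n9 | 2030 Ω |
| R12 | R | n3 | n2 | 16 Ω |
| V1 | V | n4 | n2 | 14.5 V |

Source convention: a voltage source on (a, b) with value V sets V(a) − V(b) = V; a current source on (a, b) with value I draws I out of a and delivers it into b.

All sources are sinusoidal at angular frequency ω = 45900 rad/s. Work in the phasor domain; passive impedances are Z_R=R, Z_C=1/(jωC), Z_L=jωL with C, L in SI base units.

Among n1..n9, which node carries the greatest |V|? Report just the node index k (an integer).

Apply KCL at each of the 9 non-ground nodes and solve the resulting linear system.
Node n1: branches {C1, C2, C5, R4, I1, R6, R9} → V_1 = 0.0001083-1.634e-05j
Node n2: branches {C5, L1, R7, R8, R10, R12, V1} → V_2 = -0.1160+0.01750j
Node n3: branches {R2, R12} → V_3 = 0.2951+0.01719j
Node n4: branches {R1, R3, R5, I2, R11, V1} → V_4 = 14.38+0.01750j
Node n5: branches {C3, R2, R4, R5, R10} → V_5 = 2.890+0.01526j
Node n6: branches {C1, L1, I2} → V_6 = 0.0002077+0.01529j
Node n7: branches {C3, I1, R6} → V_7 = 2.886+0.4143j
Node n8: branches {C2, C4, R3} → V_8 = 0.0009896+0.003110j
Node n9: branches {R1, C4, R7, R11} → V_9 = 0.001740+0.01473j
Source currents: i(V1)=-0.3795-9.950e-05j

4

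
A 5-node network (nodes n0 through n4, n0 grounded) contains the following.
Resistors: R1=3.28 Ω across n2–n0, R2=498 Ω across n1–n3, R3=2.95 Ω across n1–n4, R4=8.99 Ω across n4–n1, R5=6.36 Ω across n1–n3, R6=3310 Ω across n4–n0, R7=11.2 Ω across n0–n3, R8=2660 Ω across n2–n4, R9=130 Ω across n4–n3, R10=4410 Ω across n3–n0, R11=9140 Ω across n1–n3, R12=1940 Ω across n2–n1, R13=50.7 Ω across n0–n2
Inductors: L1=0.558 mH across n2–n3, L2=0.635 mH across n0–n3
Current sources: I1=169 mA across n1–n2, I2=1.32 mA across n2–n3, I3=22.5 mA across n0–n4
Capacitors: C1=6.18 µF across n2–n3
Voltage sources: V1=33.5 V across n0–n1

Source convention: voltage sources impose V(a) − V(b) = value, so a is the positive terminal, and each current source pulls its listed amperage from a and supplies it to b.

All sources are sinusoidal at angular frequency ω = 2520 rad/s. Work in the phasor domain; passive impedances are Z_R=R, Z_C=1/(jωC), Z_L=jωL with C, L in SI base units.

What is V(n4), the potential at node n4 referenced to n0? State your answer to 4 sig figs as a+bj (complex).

-32.90-0.08505j V

Apply KCL at each of the 4 non-ground nodes and solve the resulting linear system.
Node n1: branches {R2, R3, R4, R5, I1, R11, R12, V1} → V_1 = -33.50+0.000j
Node n2: branches {R1, L1, I1, R8, I2, C1, R12, R13} → V_2 = -4.594-2.595j
Node n3: branches {L1, R2, R5, R7, L2, I2, R9, C1, R10, R11} → V_3 = -3.380-4.944j
Node n4: branches {R3, R4, R6, R8, R9, I3} → V_4 = -32.90-0.08505j
Source currents: i(V1)=-4.916+0.8274j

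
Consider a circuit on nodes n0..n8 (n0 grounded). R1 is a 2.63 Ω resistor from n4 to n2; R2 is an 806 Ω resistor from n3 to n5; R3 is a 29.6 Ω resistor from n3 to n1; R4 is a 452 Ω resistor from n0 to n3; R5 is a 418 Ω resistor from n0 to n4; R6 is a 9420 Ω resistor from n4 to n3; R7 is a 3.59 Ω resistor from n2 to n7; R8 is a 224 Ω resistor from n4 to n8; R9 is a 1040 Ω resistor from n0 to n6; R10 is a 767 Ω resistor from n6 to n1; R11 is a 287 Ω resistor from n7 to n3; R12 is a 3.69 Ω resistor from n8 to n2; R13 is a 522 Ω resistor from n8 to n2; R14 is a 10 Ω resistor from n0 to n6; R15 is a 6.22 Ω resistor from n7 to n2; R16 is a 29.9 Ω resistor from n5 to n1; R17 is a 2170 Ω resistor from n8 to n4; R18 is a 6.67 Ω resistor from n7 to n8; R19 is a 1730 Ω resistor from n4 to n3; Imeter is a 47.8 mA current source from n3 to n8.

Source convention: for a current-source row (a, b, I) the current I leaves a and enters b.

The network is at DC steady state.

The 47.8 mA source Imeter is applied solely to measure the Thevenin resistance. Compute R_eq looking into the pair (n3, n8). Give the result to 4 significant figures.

Element admittances at DC:
  Y(R1) = 0.3802 S between n4,n2
  Y(R2) = 0.001241 S between n3,n5
  Y(R3) = 0.03378 S between n3,n1
  Y(R4) = 0.002212 S between n0,n3
  Y(R5) = 0.002392 S between n0,n4
  Y(R6) = 0.0001062 S between n4,n3
  Y(R7) = 0.2786 S between n2,n7
  Y(R8) = 0.004464 S between n4,n8
  Y(R9) = 0.0009615 S between n0,n6
  Y(R10) = 0.001304 S between n6,n1
  Y(R11) = 0.003484 S between n7,n3
  Y(R12) = 0.2710 S between n8,n2
  Y(R13) = 0.001916 S between n8,n2
  Y(R14) = 0.1000 S between n0,n6
  Y(R15) = 0.1608 S between n7,n2
  Y(R16) = 0.03344 S between n5,n1
  Y(R17) = 0.0004608 S between n8,n4
  Y(R18) = 0.1499 S between n7,n8
  Y(R19) = 0.0005780 S between n4,n3
  Imeter: injects 0.0478 A into n8 (from n3)
Assemble and solve the 8×8 MNA system:
  V(n1)=-3.375  V(n2)=5.097  V(n3)=-3.499  V(n4)=5.052  V(n5)=-3.379  V(n6)=-0.04303  V(n7)=5.072  V(n8)=5.199

R_eq = 182.0 Ω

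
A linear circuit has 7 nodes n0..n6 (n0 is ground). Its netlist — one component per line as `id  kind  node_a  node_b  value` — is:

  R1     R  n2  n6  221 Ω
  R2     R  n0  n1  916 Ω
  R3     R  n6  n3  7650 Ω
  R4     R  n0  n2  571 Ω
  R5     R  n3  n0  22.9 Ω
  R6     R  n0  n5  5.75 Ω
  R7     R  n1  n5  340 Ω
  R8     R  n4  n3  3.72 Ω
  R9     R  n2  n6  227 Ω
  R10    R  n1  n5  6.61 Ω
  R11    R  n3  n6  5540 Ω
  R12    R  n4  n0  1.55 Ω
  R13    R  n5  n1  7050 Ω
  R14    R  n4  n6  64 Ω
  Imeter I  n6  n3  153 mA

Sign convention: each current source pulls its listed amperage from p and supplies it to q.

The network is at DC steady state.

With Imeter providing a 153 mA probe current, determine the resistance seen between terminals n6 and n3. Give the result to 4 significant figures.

Apply KCL at each of the 6 non-ground nodes and solve the resulting linear system.
Node n1: branches {R2, R7, R10, R13} → V_1 = 0.000
Node n2: branches {R1, R4, R9} → V_2 = -7.353
Node n3: branches {R3, R5, R8, R11, Imeter} → V_3 = 0.4702
Node n4: branches {R8, R12, R14} → V_4 = -0.01186
Node n5: branches {R6, R7, R10, R13} → V_5 = 0.000
Node n6: branches {R1, R3, R9, R11, R14, Imeter} → V_6 = -8.795

R_eq = 60.56 Ω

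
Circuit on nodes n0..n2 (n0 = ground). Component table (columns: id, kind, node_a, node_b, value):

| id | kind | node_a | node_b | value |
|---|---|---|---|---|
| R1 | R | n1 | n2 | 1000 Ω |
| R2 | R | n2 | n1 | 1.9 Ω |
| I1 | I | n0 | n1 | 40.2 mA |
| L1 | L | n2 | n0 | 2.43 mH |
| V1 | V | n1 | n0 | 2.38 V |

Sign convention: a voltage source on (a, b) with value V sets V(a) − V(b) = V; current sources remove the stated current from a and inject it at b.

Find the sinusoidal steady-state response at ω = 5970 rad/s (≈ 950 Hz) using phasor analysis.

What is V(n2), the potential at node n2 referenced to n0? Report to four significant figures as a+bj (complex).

2.340+0.3059j V

Apply KCL at each of the 2 non-ground nodes and solve the resulting linear system.
Node n1: branches {R1, R2, I1, V1} → V_1 = 2.380+0.000j
Node n2: branches {R1, R2, L1} → V_2 = 2.340+0.3059j
Source currents: i(V1)=0.01911+0.1613j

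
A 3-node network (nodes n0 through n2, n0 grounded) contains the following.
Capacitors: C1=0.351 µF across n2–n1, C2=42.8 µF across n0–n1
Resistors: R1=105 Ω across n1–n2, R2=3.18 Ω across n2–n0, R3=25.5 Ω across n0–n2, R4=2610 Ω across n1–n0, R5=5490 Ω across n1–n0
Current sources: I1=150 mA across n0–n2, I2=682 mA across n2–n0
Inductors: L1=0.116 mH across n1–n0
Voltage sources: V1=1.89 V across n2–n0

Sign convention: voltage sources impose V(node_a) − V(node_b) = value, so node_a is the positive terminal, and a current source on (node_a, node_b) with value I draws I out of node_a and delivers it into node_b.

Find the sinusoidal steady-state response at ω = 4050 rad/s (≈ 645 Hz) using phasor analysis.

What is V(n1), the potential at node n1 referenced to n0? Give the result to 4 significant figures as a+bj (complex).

-0.001328+0.009220j V

Element admittances at ω=4050 rad/s:
  Y(C1) = 0.000+0.001422j S between n2,n1
  Y(R1) = 0.009524+0.000j S between n1,n2
  Y(R2) = 0.3145+0.000j S between n2,n0
  I1: injects 0.15 A into n2 (from n0)
  Y(R3) = 0.03922+0.000j S between n0,n2
  Y(R4) = 0.0003831+0.000j S between n1,n0
  I2: injects 0.682 A into n0 (from n2)
  Y(L1) = 0.000-2.129j S between n1,n0
  Y(C2) = 0.000+0.1733j S between n0,n1
  Y(R5) = 0.0001821+0.000j S between n1,n0
  V1: constraint V(n2)−V(n0) = 1.89
Assemble and solve the 3×3 MNA system:
  V(n1)=-0.001328+0.009220j  V(n2)=1.890+0.000j
  i(V1)=-1.218-0.002601j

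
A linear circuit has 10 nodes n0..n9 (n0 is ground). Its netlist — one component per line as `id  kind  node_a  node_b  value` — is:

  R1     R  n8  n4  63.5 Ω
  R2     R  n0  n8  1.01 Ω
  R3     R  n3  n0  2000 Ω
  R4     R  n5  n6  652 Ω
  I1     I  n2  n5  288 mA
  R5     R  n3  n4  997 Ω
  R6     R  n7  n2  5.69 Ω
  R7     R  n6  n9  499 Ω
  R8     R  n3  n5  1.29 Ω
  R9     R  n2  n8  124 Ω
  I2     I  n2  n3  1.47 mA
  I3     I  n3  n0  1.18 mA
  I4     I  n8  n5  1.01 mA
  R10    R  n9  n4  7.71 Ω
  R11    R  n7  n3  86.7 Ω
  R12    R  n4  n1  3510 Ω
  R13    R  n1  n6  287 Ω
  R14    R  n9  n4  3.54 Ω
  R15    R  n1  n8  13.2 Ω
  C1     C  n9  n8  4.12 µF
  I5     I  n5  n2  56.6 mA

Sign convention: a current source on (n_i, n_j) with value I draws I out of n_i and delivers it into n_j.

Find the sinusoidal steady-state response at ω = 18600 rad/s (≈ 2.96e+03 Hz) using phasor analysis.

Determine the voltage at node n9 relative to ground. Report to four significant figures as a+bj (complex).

Apply KCL at each of the 9 non-ground nodes and solve the resulting linear system.
Node n1: branches {R12, R13, R15} → V_1 = 0.1281-0.004319j
Node n2: branches {I1, R6, R9, I2, I5} → V_2 = -4.579-0.02640j
Node n3: branches {R3, R5, R8, I2, I3, R11} → V_3 = 13.53-0.04609j
Node n4: branches {R1, R5, R10, R12, R14} → V_4 = 0.07604-0.2293j
Node n5: branches {R4, I1, R8, I4, I5} → V_5 = 13.81-0.04616j
Node n6: branches {R4, R7, R13} → V_6 = 3.093-0.08033j
Node n7: branches {R6, R11} → V_7 = -3.464-0.02762j
Node n8: branches {R1, R2, R9, I4, R15, C1} → V_8 = -0.008024+2.328e-05j
Node n9: branches {R7, R10, R14, C1} → V_9 = 0.04647-0.2387j

0.04647-0.2387j V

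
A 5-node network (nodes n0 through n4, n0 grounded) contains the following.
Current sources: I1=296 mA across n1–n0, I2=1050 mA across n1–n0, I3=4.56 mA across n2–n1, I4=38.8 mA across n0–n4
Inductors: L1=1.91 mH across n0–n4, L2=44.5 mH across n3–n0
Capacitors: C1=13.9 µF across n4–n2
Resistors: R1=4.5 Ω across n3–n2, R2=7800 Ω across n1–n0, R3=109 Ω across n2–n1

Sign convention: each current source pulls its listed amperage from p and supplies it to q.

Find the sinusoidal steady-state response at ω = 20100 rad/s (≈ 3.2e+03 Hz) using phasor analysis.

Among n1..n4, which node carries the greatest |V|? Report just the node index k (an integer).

MNA unknowns: 4 node voltages V₁..V_4
I1: z[1]−=0.296, z[0]+=0.296
L1: Y=0.000-0.02605j on G[0,4]
I2: z[1]−=1.05, z[0]+=1.05
C1: Y=0.000+0.2794j on G[4,2]
R1: Y=0.2222+0.000j on G[3,2]
R2: Y=0.0001282+0.000j on G[1,0]
R3: Y=0.009174+0.000j on G[2,1]
I3: z[2]−=0.00456, z[1]+=0.00456
L2: Y=0.000-0.001118j on G[3,0]
I4: z[0]−=0.0388, z[4]+=0.0388
solve → V1=-144.4-42.45j, V2=-0.1905-43.05j, V3=0.02608-43.05j, V4=-0.2101-47.63j

1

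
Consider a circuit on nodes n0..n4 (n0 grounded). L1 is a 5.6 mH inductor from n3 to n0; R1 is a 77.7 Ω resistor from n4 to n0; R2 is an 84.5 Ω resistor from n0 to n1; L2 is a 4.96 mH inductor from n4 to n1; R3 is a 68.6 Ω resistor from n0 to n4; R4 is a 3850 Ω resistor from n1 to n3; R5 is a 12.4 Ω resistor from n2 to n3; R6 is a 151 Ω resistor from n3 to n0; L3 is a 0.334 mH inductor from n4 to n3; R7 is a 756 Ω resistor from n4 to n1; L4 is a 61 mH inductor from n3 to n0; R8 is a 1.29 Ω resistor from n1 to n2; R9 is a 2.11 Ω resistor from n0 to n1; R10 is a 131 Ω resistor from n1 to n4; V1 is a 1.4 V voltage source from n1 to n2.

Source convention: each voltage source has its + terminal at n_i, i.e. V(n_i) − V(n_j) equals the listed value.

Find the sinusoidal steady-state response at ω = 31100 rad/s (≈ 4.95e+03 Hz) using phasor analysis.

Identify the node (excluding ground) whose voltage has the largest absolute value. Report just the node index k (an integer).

Apply KCL at each of the 4 non-ground nodes and solve the resulting linear system.
Node n1: branches {R2, L2, R4, R7, R8, R9, R10, V1} → V_1 = 0.05949-0.01515j
Node n2: branches {R5, R8, V1} → V_2 = -1.341-0.01515j
Node n3: branches {L1, R4, R5, R6, L3, L4} → V_3 = -0.8943-0.1882j
Node n4: branches {R1, L2, R3, L3, R7, R10} → V_4 = -0.7941+0.1092j
Source currents: i(V1)=-1.121+0.01396j

2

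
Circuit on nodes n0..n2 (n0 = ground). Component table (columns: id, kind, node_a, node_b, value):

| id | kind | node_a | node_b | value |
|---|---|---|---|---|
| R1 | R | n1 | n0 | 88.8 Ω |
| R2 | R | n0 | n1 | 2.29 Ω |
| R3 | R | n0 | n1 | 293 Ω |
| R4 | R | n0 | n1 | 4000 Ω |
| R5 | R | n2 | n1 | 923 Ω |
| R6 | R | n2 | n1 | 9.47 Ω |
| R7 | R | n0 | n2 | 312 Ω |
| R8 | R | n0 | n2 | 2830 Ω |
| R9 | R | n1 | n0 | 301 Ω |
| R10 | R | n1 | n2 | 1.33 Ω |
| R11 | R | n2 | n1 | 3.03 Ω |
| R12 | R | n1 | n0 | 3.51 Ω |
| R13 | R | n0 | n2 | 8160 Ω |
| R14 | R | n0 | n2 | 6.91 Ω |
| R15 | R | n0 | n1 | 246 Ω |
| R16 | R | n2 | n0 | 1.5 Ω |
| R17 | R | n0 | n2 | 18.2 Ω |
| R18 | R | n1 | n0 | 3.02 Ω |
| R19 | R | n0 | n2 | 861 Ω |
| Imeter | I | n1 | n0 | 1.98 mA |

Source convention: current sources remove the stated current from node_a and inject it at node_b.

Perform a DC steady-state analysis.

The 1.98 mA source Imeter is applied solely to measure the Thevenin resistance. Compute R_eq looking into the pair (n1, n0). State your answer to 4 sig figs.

R_eq = 0.6338 Ω

MNA unknowns: 2 node voltages V₁..V_2
R1: Y=0.01126 on G[1,0]
R2: Y=0.4367 on G[0,1]
R3: Y=0.003413 on G[0,1]
R4: Y=0.0002500 on G[0,1]
R5: Y=0.001083 on G[2,1]
R6: Y=0.1056 on G[2,1]
R7: Y=0.003205 on G[0,2]
R8: Y=0.0003534 on G[0,2]
R9: Y=0.003322 on G[1,0]
R10: Y=0.7519 on G[1,2]
R11: Y=0.3300 on G[2,1]
R12: Y=0.2849 on G[1,0]
R13: Y=0.0001225 on G[0,2]
R14: Y=0.1447 on G[0,2]
R15: Y=0.004065 on G[0,1]
R16: Y=0.6667 on G[2,0]
R17: Y=0.05495 on G[0,2]
R18: Y=0.3311 on G[1,0]
R19: Y=0.001161 on G[0,2]
Imeter: z[1]−=0.00198, z[0]+=0.00198
solve → V1=-0.001255, V2=-0.0007242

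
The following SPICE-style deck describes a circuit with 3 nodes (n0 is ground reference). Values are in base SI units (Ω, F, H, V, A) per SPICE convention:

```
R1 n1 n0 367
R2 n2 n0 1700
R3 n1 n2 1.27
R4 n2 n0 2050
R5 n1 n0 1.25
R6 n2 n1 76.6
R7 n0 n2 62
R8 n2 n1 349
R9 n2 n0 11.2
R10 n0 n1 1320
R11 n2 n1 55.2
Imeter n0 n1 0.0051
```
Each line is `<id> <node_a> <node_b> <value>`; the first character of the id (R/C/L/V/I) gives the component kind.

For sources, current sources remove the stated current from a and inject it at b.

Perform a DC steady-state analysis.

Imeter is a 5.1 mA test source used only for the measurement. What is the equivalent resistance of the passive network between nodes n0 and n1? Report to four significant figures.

R_eq = 1.114 Ω

Element admittances at DC:
  Y(R1) = 0.002725 S between n1,n0
  Y(R2) = 0.0005882 S between n2,n0
  Y(R3) = 0.7874 S between n1,n2
  Y(R4) = 0.0004878 S between n2,n0
  Y(R5) = 0.8000 S between n1,n0
  Y(R6) = 0.01305 S between n2,n1
  Y(R7) = 0.01613 S between n0,n2
  Y(R8) = 0.002865 S between n2,n1
  Y(R9) = 0.08929 S between n2,n0
  Y(R10) = 0.0007576 S between n0,n1
  Y(R11) = 0.01812 S between n2,n1
  Imeter: injects 0.0051 A into n1 (from n0)
Assemble and solve the 2×2 MNA system:
  V(n1)=0.005681  V(n2)=0.005029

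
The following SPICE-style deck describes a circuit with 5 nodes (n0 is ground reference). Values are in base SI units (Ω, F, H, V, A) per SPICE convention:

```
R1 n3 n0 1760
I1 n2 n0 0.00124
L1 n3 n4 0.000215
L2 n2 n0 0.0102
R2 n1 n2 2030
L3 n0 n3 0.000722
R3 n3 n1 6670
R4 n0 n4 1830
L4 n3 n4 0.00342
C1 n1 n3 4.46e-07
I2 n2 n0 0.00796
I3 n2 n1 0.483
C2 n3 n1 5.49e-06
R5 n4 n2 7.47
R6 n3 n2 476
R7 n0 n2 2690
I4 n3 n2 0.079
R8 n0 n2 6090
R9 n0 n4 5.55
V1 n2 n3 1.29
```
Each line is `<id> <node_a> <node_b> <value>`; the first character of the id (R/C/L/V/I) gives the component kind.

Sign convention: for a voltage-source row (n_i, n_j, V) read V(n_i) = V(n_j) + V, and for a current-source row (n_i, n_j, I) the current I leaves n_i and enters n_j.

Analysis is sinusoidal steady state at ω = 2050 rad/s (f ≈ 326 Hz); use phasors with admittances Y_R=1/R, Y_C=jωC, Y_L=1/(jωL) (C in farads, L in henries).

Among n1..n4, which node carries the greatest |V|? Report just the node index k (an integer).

1

Element admittances at ω=2050 rad/s:
  Y(R1) = 0.0005682+0.000j S between n3,n0
  I1: injects 0.00124 A into n0 (from n2)
  Y(L1) = 0.000-2.269j S between n3,n4
  Y(L2) = 0.000-0.04782j S between n2,n0
  Y(R2) = 0.0004926+0.000j S between n1,n2
  Y(L3) = 0.000-0.6756j S between n0,n3
  Y(R3) = 0.0001499+0.000j S between n3,n1
  Y(R4) = 0.0005464+0.000j S between n0,n4
  Y(L4) = 0.000-0.1426j S between n3,n4
  Y(C1) = 0.000+0.0009143j S between n1,n3
  I2: injects 0.00796 A into n0 (from n2)
  I3: injects 0.483 A into n1 (from n2)
  Y(C2) = 0.000+0.01125j S between n3,n1
  Y(R5) = 0.1339+0.000j S between n4,n2
  Y(R6) = 0.002101+0.000j S between n3,n2
  Y(R7) = 0.0003717+0.000j S between n0,n2
  I4: injects 0.079 A into n2 (from n3)
  Y(R8) = 0.0001642+0.000j S between n0,n2
  Y(R9) = 0.1802+0.000j S between n0,n4
  V1: constraint V(n2)−V(n3) = 1.29
Assemble and solve the 5×5 MNA system:
  V(n1)=2.026-39.63j  V(n2)=1.224+0.0005352j  V(n3)=-0.06633+0.0005352j  V(n4)=-0.05647+0.07583j
  i(V1)=-0.5876+0.04908j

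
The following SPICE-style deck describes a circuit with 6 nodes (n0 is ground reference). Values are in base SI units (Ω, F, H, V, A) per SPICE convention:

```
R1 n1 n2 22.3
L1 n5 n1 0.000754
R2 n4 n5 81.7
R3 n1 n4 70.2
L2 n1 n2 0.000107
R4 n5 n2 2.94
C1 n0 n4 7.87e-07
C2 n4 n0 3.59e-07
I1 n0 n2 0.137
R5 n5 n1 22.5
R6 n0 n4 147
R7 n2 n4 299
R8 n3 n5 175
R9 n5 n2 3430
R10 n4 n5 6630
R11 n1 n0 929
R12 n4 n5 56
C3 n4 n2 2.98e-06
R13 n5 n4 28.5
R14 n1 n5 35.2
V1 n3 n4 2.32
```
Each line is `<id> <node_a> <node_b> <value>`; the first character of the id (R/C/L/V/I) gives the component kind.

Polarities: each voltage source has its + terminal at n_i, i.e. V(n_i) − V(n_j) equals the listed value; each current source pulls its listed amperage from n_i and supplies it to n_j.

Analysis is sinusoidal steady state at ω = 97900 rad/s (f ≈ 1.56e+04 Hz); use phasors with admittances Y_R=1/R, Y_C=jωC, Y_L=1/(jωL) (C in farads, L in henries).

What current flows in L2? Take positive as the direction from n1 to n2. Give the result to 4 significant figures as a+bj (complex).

0.005887+0.005561j A

MNA unknowns: 5 node voltages V₁..V_5 plus 1 source current (V1)
R1: Y=0.04484+0.000j on G[1,2]
L1: Y=0.000-0.01355j on G[5,1]
R2: Y=0.01224+0.000j on G[4,5]
R3: Y=0.01425+0.000j on G[1,4]
L2: Y=0.000-0.09546j on G[1,2]
R4: Y=0.3401+0.000j on G[5,2]
C1: Y=0.000+0.07705j on G[0,4]
C2: Y=0.000+0.03515j on G[4,0]
I1: z[0]−=0.137, z[2]+=0.137
R5: Y=0.04444+0.000j on G[5,1]
R6: Y=0.006803+0.000j on G[0,4]
R7: Y=0.003344+0.000j on G[2,4]
R8: Y=0.005714+0.000j on G[3,5]
R9: Y=0.0002915+0.000j on G[5,2]
R10: Y=0.0001508+0.000j on G[4,5]
R11: Y=0.001076+0.000j on G[1,0]
R12: Y=0.01786+0.000j on G[4,5]
C3: Y=0.000+0.2917j on G[4,2]
R13: Y=0.03509+0.000j on G[5,4]
R14: Y=0.02841+0.000j on G[1,5]
V1: row V3−V4=2.32, i_V1 at 3,4
solve → V1=0.1596-1.631j, V2=0.2179-1.693j, V3=2.409-1.214j, V4=0.08927-1.214j, V5=0.2171-1.612j
aux → i_V1=-0.01253-0.002271j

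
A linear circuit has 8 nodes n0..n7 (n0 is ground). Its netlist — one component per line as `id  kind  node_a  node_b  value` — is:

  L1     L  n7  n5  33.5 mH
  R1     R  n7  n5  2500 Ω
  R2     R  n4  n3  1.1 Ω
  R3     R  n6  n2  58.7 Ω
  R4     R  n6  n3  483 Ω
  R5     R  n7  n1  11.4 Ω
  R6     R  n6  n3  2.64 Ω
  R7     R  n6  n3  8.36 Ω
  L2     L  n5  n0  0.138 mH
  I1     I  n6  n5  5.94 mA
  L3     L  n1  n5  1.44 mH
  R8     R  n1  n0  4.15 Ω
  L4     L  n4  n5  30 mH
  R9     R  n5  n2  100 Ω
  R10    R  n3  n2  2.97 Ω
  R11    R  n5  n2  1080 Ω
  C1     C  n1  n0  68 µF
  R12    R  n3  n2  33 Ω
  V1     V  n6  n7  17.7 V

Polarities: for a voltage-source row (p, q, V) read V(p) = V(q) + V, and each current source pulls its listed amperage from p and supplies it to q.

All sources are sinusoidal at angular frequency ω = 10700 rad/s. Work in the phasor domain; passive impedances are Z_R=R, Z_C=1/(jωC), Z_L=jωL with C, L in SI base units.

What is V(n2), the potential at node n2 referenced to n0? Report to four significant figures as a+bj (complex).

Apply KCL at each of the 7 non-ground nodes and solve the resulting linear system.
Node n1: branches {R5, L3, R8, C1} → V_1 = -0.02989+0.2230j
Node n2: branches {R3, R9, R10, R11, R12} → V_2 = 15.00+0.7114j
Node n3: branches {R2, R4, R6, R7, R10, R12} → V_3 = 15.41+0.7282j
Node n4: branches {R2, L4} → V_4 = 15.41+0.7808j
Node n5: branches {L1, R1, L2, I1, L3, L4, R9, R11} → V_5 = 0.04725+0.2503j
Node n6: branches {R3, R4, R6, R7, I1, V1} → V_6 = 15.72+0.6449j
Node n7: branches {L1, R1, R5, V1} → V_7 = -1.982+0.6449j
Source currents: i(V1)=-0.1710+0.04282j

15.00+0.7114j V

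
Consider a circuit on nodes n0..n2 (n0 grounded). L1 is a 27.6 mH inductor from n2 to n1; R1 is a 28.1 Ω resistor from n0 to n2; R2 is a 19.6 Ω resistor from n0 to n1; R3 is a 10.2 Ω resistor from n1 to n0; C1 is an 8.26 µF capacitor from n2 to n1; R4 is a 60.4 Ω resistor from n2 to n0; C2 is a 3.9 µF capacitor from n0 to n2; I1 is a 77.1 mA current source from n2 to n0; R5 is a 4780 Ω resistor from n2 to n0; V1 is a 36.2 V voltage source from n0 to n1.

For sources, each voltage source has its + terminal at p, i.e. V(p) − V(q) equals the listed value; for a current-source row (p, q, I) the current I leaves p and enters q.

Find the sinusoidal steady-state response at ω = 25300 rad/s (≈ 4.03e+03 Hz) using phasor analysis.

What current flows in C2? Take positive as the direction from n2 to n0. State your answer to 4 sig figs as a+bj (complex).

0.3780-2.356j A

Apply KCL at each of the 2 non-ground nodes and solve the resulting linear system.
Node n1: branches {L1, R2, R3, C1, V1} → V_1 = -36.20+0.000j
Node n2: branches {L1, R1, C1, R4, C2, I1, R5} → V_2 = -23.88-3.831j
Source currents: i(V1)=-6.191-2.557j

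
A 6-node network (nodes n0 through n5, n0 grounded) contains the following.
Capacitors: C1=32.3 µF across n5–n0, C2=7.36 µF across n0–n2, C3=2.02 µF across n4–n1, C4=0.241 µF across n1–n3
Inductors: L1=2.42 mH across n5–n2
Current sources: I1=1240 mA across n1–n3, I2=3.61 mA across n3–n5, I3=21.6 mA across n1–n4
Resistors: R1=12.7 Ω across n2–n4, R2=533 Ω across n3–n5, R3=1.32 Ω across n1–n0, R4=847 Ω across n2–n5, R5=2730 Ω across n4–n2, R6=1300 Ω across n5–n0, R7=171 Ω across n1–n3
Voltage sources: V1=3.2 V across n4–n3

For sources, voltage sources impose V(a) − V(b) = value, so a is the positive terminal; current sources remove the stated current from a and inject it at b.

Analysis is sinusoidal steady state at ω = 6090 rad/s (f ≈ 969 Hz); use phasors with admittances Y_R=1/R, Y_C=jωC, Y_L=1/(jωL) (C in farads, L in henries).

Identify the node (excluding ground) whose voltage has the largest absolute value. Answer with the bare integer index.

4

Element admittances at ω=6090 rad/s:
  Y(C1) = 0.000+0.1967j S between n5,n0
  Y(L1) = 0.000-0.06785j S between n5,n2
  Y(C2) = 0.000+0.04482j S between n0,n2
  I1: injects 1.24 A into n3 (from n1)
  Y(C3) = 0.000+0.01230j S between n4,n1
  Y(R1) = 0.07874+0.000j S between n2,n4
  Y(R2) = 0.001876+0.000j S between n3,n5
  Y(R3) = 0.7576+0.000j S between n1,n0
  Y(C4) = 0.000+0.001468j S between n1,n3
  Y(R4) = 0.001181+0.000j S between n2,n5
  I2: injects 0.00361 A into n5 (from n3)
  I3: injects 0.0216 A into n4 (from n1)
  Y(R5) = 0.0003663+0.000j S between n4,n2
  Y(R6) = 0.0007692+0.000j S between n5,n0
  Y(R7) = 0.005848+0.000j S between n1,n3
  V1: constraint V(n4)−V(n3) = 3.2
Assemble and solve the 6×6 MNA system:
  V(n1)=-1.721+0.5968j  V(n2)=9.971+20.30j  V(n3)=22.57+13.99j  V(n4)=25.77+13.99j  V(n5)=-4.526-11.27j
  i(V1)=-1.063+0.1613j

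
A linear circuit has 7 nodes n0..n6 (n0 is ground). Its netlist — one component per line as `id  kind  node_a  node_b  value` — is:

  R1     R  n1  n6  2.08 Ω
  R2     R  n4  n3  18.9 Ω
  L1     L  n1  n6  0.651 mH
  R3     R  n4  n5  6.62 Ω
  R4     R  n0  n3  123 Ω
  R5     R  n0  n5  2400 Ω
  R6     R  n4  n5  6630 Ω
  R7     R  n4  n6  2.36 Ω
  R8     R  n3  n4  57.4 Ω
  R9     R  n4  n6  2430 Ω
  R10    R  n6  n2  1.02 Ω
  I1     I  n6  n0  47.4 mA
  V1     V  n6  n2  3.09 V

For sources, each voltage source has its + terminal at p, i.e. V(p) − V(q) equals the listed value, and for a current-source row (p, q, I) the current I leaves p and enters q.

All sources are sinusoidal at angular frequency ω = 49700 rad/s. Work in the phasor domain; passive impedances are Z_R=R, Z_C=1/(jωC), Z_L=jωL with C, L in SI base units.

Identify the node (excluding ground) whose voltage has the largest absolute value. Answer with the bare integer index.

Element admittances at ω=49700 rad/s:
  Y(R1) = 0.4808+0.000j S between n1,n6
  Y(R2) = 0.05291+0.000j S between n4,n3
  Y(L1) = 0.000-0.03091j S between n1,n6
  Y(R3) = 0.1511+0.000j S between n4,n5
  Y(R4) = 0.008130+0.000j S between n0,n3
  Y(R5) = 0.0004167+0.000j S between n0,n5
  Y(R6) = 0.0001508+0.000j S between n4,n5
  Y(R7) = 0.4237+0.000j S between n4,n6
  Y(R8) = 0.01742+0.000j S between n3,n4
  Y(R9) = 0.0004115+0.000j S between n4,n6
  Y(R10) = 0.9804+0.000j S between n6,n2
  I1: injects 0.0474 A into n0 (from n6)
  V1: constraint V(n6)−V(n2) = 3.09
Assemble and solve the 7×7 MNA system:
  V(n1)=-6.265+0.000j  V(n2)=-9.355+0.000j  V(n3)=-5.516+0.000j  V(n4)=-6.153+0.000j  V(n5)=-6.136+0.000j  V(n6)=-6.265+0.000j
  i(V1)=-3.029+0.000j

2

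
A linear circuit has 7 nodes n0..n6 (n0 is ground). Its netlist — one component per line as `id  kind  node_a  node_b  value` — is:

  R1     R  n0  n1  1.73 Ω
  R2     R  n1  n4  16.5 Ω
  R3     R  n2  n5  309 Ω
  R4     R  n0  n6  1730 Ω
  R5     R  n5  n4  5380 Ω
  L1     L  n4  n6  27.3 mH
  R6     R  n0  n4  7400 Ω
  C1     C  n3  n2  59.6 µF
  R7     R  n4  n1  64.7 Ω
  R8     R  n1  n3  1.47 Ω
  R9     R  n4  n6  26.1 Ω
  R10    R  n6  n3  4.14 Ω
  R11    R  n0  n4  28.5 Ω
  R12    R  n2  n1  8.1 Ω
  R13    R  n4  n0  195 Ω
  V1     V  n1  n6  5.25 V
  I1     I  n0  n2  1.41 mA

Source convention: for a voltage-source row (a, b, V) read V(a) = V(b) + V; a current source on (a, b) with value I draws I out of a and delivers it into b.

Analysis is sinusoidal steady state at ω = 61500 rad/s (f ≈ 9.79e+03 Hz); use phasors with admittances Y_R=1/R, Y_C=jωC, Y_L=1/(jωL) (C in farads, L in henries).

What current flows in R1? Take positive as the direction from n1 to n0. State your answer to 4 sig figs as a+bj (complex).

0.05406-0.0005770j A

Apply KCL at each of the 6 non-ground nodes and solve the resulting linear system.
Node n1: branches {R1, R2, R7, R8, R12, V1} → V_1 = 0.09352-0.0009983j
Node n2: branches {R3, C1, R12, I1} → V_2 = -1.117-0.03729j
Node n3: branches {C1, R8, R10} → V_3 = -1.118+0.003872j
Node n4: branches {R2, R5, L1, R6, R7, R9, R11, R13} → V_4 = -1.231+0.01431j
Node n5: branches {R3, R5} → V_5 = -1.123-0.03449j
Node n6: branches {R4, L1, R9, R10, V1} → V_6 = -5.156-0.0009983j
Source currents: i(V1)=-1.129+0.0005745j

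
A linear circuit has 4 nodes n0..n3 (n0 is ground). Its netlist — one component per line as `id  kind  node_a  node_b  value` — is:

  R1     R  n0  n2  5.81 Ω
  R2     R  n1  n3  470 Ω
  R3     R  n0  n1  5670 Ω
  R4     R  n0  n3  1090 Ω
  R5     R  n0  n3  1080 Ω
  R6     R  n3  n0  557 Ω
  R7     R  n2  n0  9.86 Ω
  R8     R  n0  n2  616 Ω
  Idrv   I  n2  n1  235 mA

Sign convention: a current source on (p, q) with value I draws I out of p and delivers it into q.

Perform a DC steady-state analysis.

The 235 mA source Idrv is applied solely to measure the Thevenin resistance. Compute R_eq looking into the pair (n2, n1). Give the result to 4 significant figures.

R_eq = 662.0 Ω

MNA unknowns: 3 node voltages V₁..V_3
R1: Y=0.1721 on G[0,2]
R2: Y=0.002128 on G[1,3]
R3: Y=0.0001764 on G[0,1]
R4: Y=0.0009174 on G[0,3]
R5: Y=0.0009259 on G[0,3]
R6: Y=0.001795 on G[3,0]
R7: Y=0.1014 on G[2,0]
R8: Y=0.001623 on G[0,2]
Idrv: z[2]−=0.235, z[1]+=0.235
solve → V1=154.7, V2=-0.8540, V3=57.08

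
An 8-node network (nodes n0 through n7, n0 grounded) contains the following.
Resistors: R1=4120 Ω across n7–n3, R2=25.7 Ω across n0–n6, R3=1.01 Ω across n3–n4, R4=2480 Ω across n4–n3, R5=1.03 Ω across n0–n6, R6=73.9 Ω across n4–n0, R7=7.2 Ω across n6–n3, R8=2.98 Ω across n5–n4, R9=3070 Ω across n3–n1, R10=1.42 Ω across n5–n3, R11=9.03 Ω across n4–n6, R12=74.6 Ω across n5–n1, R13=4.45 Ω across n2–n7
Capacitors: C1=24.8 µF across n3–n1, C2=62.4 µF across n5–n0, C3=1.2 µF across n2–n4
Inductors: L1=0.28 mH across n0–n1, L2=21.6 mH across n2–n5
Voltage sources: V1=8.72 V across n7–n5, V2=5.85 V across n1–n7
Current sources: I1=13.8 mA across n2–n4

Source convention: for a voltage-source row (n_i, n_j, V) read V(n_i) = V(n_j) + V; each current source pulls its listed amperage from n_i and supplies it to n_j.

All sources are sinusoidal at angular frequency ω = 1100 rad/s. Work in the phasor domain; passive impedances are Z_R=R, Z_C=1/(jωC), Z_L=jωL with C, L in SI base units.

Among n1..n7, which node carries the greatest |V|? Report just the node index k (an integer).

Apply KCL at each of the 7 non-ground nodes and solve the resulting linear system.
Node n1: branches {C1, L1, R9, R12, V2} → V_1 = -0.2515+0.8227j
Node n2: branches {L2, C3, R13, I1} → V_2 = -6.442+2.359j
Node n3: branches {R1, C1, R3, R4, R7, R9, R10} → V_3 = -12.39+0.9887j
Node n4: branches {R3, R4, R6, R8, C3, R11, I1} → V_4 = -12.07+0.8850j
Node n5: branches {L2, C2, R8, R10, R12, V1} → V_5 = -14.82+0.8227j
Node n6: branches {R2, R5, R7, R11} → V_6 = -2.428+0.1868j
Node n7: branches {R1, R13, V1, V2} → V_7 = -6.102+0.8227j
Source currents: i(V1)=-2.953-0.8025j, i(V2)=-2.875-1.148j

5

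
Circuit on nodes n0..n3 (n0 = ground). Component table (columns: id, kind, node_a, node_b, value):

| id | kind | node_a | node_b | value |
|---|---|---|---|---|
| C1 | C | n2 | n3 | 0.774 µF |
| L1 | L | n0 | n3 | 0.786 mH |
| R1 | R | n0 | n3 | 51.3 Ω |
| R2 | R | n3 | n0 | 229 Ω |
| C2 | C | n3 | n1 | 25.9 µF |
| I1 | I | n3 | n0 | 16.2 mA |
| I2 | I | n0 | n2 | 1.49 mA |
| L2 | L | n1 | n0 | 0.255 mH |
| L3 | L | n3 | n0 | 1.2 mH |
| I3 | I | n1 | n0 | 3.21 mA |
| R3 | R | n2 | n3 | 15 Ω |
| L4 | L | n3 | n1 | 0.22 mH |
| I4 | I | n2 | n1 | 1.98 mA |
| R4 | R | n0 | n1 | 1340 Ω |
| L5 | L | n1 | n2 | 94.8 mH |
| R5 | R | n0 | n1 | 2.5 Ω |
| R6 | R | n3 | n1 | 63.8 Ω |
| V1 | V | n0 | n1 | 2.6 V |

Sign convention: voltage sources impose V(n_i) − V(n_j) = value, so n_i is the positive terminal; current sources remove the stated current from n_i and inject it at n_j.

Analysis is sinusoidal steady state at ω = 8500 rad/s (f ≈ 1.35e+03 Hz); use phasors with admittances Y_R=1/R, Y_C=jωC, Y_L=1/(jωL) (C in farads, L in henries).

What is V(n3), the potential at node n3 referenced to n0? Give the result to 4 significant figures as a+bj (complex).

Element admittances at ω=8500 rad/s:
  Y(C1) = 0.000+0.006579j S between n2,n3
  Y(L1) = 0.000-0.1497j S between n0,n3
  Y(R1) = 0.01949+0.000j S between n0,n3
  Y(R2) = 0.004367+0.000j S between n3,n0
  Y(C2) = 0.000+0.2201j S between n3,n1
  I1: injects 0.0162 A into n0 (from n3)
  I2: injects 0.00149 A into n2 (from n0)
  Y(L2) = 0.000-0.4614j S between n1,n0
  Y(L3) = 0.000-0.09804j S between n3,n0
  I3: injects 0.00321 A into n0 (from n1)
  Y(R3) = 0.06667+0.000j S between n2,n3
  Y(L4) = 0.000-0.5348j S between n3,n1
  I4: injects 0.00198 A into n1 (from n2)
  Y(R4) = 0.0007463+0.000j S between n0,n1
  Y(L5) = 0.000-0.001241j S between n1,n2
  Y(R5) = 0.4000+0.000j S between n0,n1
  Y(R6) = 0.01567+0.000j S between n3,n1
  V1: constraint V(n0)−V(n1) = 2.6
Assemble and solve the 4×4 MNA system:
  V(n1)=-2.600+0.000j  V(n2)=-1.463+0.02197j  V(n3)=-1.457+0.0002431j
  i(V1)=-1.059+1.561j

-1.457+0.0002431j V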